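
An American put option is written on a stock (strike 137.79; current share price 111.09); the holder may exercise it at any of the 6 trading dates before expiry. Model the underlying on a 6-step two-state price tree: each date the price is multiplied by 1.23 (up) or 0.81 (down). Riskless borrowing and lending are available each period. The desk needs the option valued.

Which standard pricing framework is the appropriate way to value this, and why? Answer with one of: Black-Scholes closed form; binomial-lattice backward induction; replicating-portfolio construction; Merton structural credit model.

Key observation: early exercise of the strike-137.79 put must be checked at each of the 6 dates (spot 111.09), which forces a node-by-node comparison of intrinsic and continuation value backward from expiry.

framework: binomial-lattice backward induction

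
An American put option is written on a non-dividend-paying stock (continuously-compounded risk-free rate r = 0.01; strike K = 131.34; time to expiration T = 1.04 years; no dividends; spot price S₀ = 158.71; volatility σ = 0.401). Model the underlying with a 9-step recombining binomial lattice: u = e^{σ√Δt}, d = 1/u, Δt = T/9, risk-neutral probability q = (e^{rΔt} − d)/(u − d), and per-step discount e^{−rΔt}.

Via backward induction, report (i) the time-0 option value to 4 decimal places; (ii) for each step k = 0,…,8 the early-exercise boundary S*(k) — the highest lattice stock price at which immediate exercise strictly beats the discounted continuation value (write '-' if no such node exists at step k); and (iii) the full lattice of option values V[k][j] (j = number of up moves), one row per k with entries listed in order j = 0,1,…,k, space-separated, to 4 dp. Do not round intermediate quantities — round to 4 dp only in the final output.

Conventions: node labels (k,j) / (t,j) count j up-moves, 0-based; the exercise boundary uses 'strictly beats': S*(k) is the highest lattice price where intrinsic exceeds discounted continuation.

price = 11.8073
boundary = - - - - - - 70.0491 80.2791 92.0032
tree:
11.8073
16.8182 6.1905
23.3420 9.5088 2.4667
31.4357 14.2798 4.1565 0.5688
40.8903 20.8602 6.9006 1.0749 0.0000
51.1364 29.4460 11.2374 2.0311 0.0000 0.0000
61.2909 39.8207 17.8288 3.8382 0.0000 0.0000 0.0000
70.2174 51.0609 27.2537 7.2531 0.0000 0.0000 0.0000 0.0000
78.0063 61.2909 39.3368 13.7062 0.0000 0.0000 0.0000 0.0000 0.0000
84.8027 70.2174 51.0609 25.9005 0.0000 0.0000 0.0000 0.0000 0.0000 0.0000

Δt=0.11556  u=1.14604  d=0.87257  q=0.47020  discount=0.99885
step 9 (expiry): payoffs max(K−S,0) = 84.8027 70.2174 51.0609 25.9005 0.0000 0.0000 0.0000 0.0000 0.0000 0.0000
step 8: (k=8,j=0): S=53.3337, K−S=78.0063, hold=77.8546 ⇒ V=78.0063 exercise | (k=8,j=1): S=70.0491, K−S=61.2909, hold=61.1393 ⇒ V=61.2909 exercise | (k=8,j=2): S=92.0032, K−S=39.3368, hold=39.1851 ⇒ V=39.3368 exercise | (k=8,j=3): S=120.8380, K−S=10.5020, hold=13.7062 ⇒ V=13.7062 continue | (k=8,j=4): S=158.7100, K−S=0.0000, hold=0.0000 ⇒ V=0.0000 continue | (k=8,j=5): S=208.4515, K−S=0.0000, hold=0.0000 ⇒ V=0.0000 continue | (k=8,j=6): S=273.7824, K−S=0.0000, hold=0.0000 ⇒ V=0.0000 continue | (k=8,j=7): S=359.5889, K−S=0.0000, hold=0.0000 ⇒ V=0.0000 continue | (k=8,j=8): S=472.2880, K−S=0.0000, hold=0.0000 ⇒ V=0.0000 continue  boundary S*=92.0032
step 7: (k=7,j=0): S=61.1226, K−S=70.2174, hold=70.0657 ⇒ V=70.2174 exercise | (k=7,j=1): S=80.2791, K−S=51.0609, hold=50.9092 ⇒ V=51.0609 exercise | (k=7,j=2): S=105.4395, K−S=25.9005, hold=27.2537 ⇒ V=27.2537 continue | (k=7,j=3): S=138.4854, K−S=0.0000, hold=7.2531 ⇒ V=7.2531 continue | (k=7,j=4): S=181.8882, K−S=0.0000, hold=0.0000 ⇒ V=0.0000 continue | (k=7,j=5): S=238.8940, K−S=0.0000, hold=0.0000 ⇒ V=0.0000 continue | (k=7,j=6): S=313.7660, K−S=0.0000, hold=0.0000 ⇒ V=0.0000 continue | (k=7,j=7): S=412.1038, K−S=0.0000, hold=0.0000 ⇒ V=0.0000 continue  boundary S*=80.2791
step 6: (k=6,j=0): S=70.0491, K−S=61.2909, hold=61.1393 ⇒ V=61.2909 exercise | (k=6,j=1): S=92.0032, K−S=39.3368, hold=39.8207 ⇒ V=39.8207 continue | (k=6,j=2): S=120.8380, K−S=10.5020, hold=17.8288 ⇒ V=17.8288 continue | (k=6,j=3): S=158.7100, K−S=0.0000, hold=3.8382 ⇒ V=3.8382 continue | (k=6,j=4): S=208.4515, K−S=0.0000, hold=0.0000 ⇒ V=0.0000 continue | (k=6,j=5): S=273.7824, K−S=0.0000, hold=0.0000 ⇒ V=0.0000 continue | (k=6,j=6): S=359.5889, K−S=0.0000, hold=0.0000 ⇒ V=0.0000 continue  boundary S*=70.0491
step 5: (k=5,j=0): S=80.2791, K−S=51.0609, hold=51.1364 ⇒ V=51.1364 continue | (k=5,j=1): S=105.4395, K−S=25.9005, hold=29.4460 ⇒ V=29.4460 continue | (k=5,j=2): S=138.4854, K−S=0.0000, hold=11.2374 ⇒ V=11.2374 continue | (k=5,j=3): S=181.8882, K−S=0.0000, hold=2.0311 ⇒ V=2.0311 continue | (k=5,j=4): S=238.8940, K−S=0.0000, hold=0.0000 ⇒ V=0.0000 continue | (k=5,j=5): S=313.7660, K−S=0.0000, hold=0.0000 ⇒ V=0.0000 continue  boundary S*=-
step 4: (k=4,j=0): S=92.0032, K−S=39.3368, hold=40.8903 ⇒ V=40.8903 continue | (k=4,j=1): S=120.8380, K−S=10.5020, hold=20.8602 ⇒ V=20.8602 continue | (k=4,j=2): S=158.7100, K−S=0.0000, hold=6.9006 ⇒ V=6.9006 continue | (k=4,j=3): S=208.4515, K−S=0.0000, hold=1.0749 ⇒ V=1.0749 continue | (k=4,j=4): S=273.7824, K−S=0.0000, hold=0.0000 ⇒ V=0.0000 continue  boundary S*=-
step 3: (k=3,j=0): S=105.4395, K−S=25.9005, hold=31.4357 ⇒ V=31.4357 continue | (k=3,j=1): S=138.4854, K−S=0.0000, hold=14.2798 ⇒ V=14.2798 continue | (k=3,j=2): S=181.8882, K−S=0.0000, hold=4.1565 ⇒ V=4.1565 continue | (k=3,j=3): S=238.8940, K−S=0.0000, hold=0.5688 ⇒ V=0.5688 continue  boundary S*=-
step 2: (k=2,j=0): S=120.8380, K−S=10.5020, hold=23.3420 ⇒ V=23.3420 continue | (k=2,j=1): S=158.7100, K−S=0.0000, hold=9.5088 ⇒ V=9.5088 continue | (k=2,j=2): S=208.4515, K−S=0.0000, hold=2.4667 ⇒ V=2.4667 continue  boundary S*=-
step 1: (k=1,j=0): S=138.4854, K−S=0.0000, hold=16.8182 ⇒ V=16.8182 continue | (k=1,j=1): S=181.8882, K−S=0.0000, hold=6.1905 ⇒ V=6.1905 continue  boundary S*=-
step 0: (k=0,j=0): S=158.7100, K−S=0.0000, hold=11.8073 ⇒ V=11.8073 continue  boundary S*=-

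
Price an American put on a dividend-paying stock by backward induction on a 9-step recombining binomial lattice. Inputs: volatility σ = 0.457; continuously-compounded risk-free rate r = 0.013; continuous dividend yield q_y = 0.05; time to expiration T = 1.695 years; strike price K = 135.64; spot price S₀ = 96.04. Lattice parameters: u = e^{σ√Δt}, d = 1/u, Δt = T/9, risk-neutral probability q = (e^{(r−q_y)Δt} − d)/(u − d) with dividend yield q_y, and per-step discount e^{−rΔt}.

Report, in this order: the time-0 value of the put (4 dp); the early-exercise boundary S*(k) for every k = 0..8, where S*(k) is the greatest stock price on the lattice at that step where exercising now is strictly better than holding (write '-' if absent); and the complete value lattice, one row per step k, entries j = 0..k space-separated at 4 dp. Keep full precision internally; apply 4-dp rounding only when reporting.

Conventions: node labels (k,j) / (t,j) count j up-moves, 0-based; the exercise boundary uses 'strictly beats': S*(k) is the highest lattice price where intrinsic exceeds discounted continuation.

Δt=0.18833, u=1.21936, d=0.82010, q=0.43319, disc=e^(-rΔt)=0.99755
k=9 terminal: V=max(K-S,0) → 119.5237 111.6777 100.0119 82.6668 56.8774 18.5327 0.0000 0.0000 0.0000 0.0000
k=8: j=0 S=19.6516 intr=115.9884 cont=115.8409 V=115.9884[EX]; j=1 S=29.2187 intr=106.4213 cont=106.3635 V=106.4213[EX]; j=2 S=43.4435 intr=92.1965 cont=92.2720 V=92.2720[hold]; j=3 S=64.5934 intr=71.0466 cont=71.3203 V=71.3203[hold]; j=4 S=96.0400 intr=39.6000 cont=40.1684 V=40.1684[hold]; j=5 S=142.7960 intr=0.0000 cont=10.4789 V=10.4789[hold]; j=6 S=212.3146 intr=0.0000 cont=0.0000 V=0.0000[hold]; j=7 S=315.6775 intr=0.0000 cont=0.0000 V=0.0000[hold]; j=8 S=469.3615 intr=0.0000 cont=0.0000 V=0.0000[hold]  S*(8)=29.2187
k=7: j=0 S=23.9623 intr=111.6777 cont=111.5706 V=111.6777[EX]; j=1 S=35.6281 intr=100.0119 cont=100.0468 V=100.0468[hold]; j=2 S=52.9732 intr=82.6668 cont=82.9925 V=82.9925[hold]; j=3 S=78.7626 intr=56.8774 cont=57.6843 V=57.6843[hold]; j=4 S=117.1073 intr=18.5327 cont=27.2405 V=27.2405[hold]; j=5 S=174.1197 intr=0.0000 cont=5.9250 V=5.9250[hold]; j=6 S=258.8879 intr=0.0000 cont=0.0000 V=0.0000[hold]; j=7 S=384.9245 intr=0.0000 cont=0.0000 V=0.0000[hold]  S*(7)=23.9623
k=6: j=0 S=29.2187 intr=106.4213 cont=106.3785 V=106.4213[EX]; j=1 S=43.4435 intr=92.1965 cont=92.4325 V=92.4325[hold]; j=2 S=64.5934 intr=71.0466 cont=71.8532 V=71.8532[hold]; j=3 S=96.0400 intr=39.6000 cont=44.3876 V=44.3876[hold]; j=4 S=142.7960 intr=0.0000 cont=17.9629 V=17.9629[hold]; j=5 S=212.3146 intr=0.0000 cont=3.3502 V=3.3502[hold]; j=6 S=315.6775 intr=0.0000 cont=0.0000 V=0.0000[hold]  S*(6)=29.2187
k=5: j=0 S=35.6281 intr=100.0119 cont=100.1161 V=100.1161[hold]; j=1 S=52.9732 intr=82.6668 cont=83.3136 V=83.3136[hold]; j=2 S=78.7626 intr=56.8774 cont=59.8088 V=59.8088[hold]; j=3 S=117.1073 intr=18.5327 cont=32.8602 V=32.8602[hold]; j=4 S=174.1197 intr=0.0000 cont=11.6044 V=11.6044[hold]; j=5 S=258.8879 intr=0.0000 cont=1.8943 V=1.8943[hold]  S*(5)=-
k=4: j=0 S=43.4435 intr=92.1965 cont=92.6104 V=92.6104[hold]; j=1 S=64.5934 intr=71.0466 cont=72.9528 V=72.9528[hold]; j=2 S=96.0400 intr=39.6000 cont=48.0173 V=48.0173[hold]; j=3 S=142.7960 intr=0.0000 cont=23.5946 V=23.5946[hold]; j=4 S=212.3146 intr=0.0000 cont=7.3800 V=7.3800[hold]  S*(4)=-
k=3: j=0 S=52.9732 intr=82.6668 cont=83.8893 V=83.8893[hold]; j=1 S=78.7626 intr=56.8774 cont=61.9990 V=61.9990[hold]; j=2 S=117.1073 intr=18.5327 cont=37.3461 V=37.3461[hold]; j=3 S=174.1197 intr=0.0000 cont=16.5301 V=16.5301[hold]  S*(3)=-
k=2: j=0 S=64.5934 intr=71.0466 cont=74.2248 V=74.2248[hold]; j=1 S=96.0400 intr=39.6000 cont=51.1942 V=51.1942[hold]; j=2 S=142.7960 intr=0.0000 cont=28.2596 V=28.2596[hold]  S*(2)=-
k=1: j=0 S=78.7626 intr=56.8774 cont=64.0911 V=64.0911[hold]; j=1 S=117.1073 intr=18.5327 cont=41.1583 V=41.1583[hold]  S*(1)=-
k=0: j=0 S=96.0400 intr=39.6000 cont=54.0245 V=54.0245[hold]  S*(0)=-

price = 54.0245
boundary = - - - - - - 29.2187 23.9623 29.2187
tree:
54.0245
64.0911 41.1583
74.2248 51.1942 28.2596
83.8893 61.9990 37.3461 16.5301
92.6104 72.9528 48.0173 23.5946 7.3800
100.1161 83.3136 59.8088 32.8602 11.6044 1.8943
106.4213 92.4325 71.8532 44.3876 17.9629 3.3502 0.0000
111.6777 100.0468 82.9925 57.6843 27.2405 5.9250 0.0000 0.0000
115.9884 106.4213 92.2720 71.3203 40.1684 10.4789 0.0000 0.0000 0.0000
119.5237 111.6777 100.0119 82.6668 56.8774 18.5327 0.0000 0.0000 0.0000 0.0000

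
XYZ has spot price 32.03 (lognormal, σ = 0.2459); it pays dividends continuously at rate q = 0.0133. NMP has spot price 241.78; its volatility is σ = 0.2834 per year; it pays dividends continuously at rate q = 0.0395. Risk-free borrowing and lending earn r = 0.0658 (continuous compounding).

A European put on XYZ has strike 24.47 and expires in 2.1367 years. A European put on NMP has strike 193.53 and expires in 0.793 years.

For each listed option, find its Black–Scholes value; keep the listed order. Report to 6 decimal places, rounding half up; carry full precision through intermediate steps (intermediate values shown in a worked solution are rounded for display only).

price(XYZ put K=24.47) = 0.677804
price(NMP put K=193.53) = 4.640595

[XYZ put K=24.47]
σ√T = 0.2459·√2.1367 = 0.359443
d₁ = (ln(S/K) + (r−q+σ²/2)T) / (σ√T) = (ln(32.03/24.47) + (0.0658−0.0133+0.2459²/2)·2.1367) / 0.359443 = (0.269225 + 0.176776) / 0.359443 = 1.240812
d₂ = d₁ − σ√T = 1.240812 − 0.359443 = 0.881369
e^{−rT} = 0.868841
e^{−qT} = 0.971982
N(−d₁) = 0.107338,  N(−d₂) = 0.189059
price = K·e^{−rT}·N(−d₂) − S·e^{−qT}·N(−d₁) = 4.019499 − 3.341695 = 0.677804
[NMP put K=193.53]
σ√T = 0.2834·√0.793 = 0.252369
d₁ = (ln(S/K) + (r−q+σ²/2)T) / (σ√T) = (ln(241.78/193.53) + (0.0658−0.0395+0.2834²/2)·0.793) / 0.252369 = (0.222596 + 0.052701) / 0.252369 = 1.090849
d₂ = d₁ − σ√T = 1.090849 − 0.252369 = 0.838480
e^{−rT} = 0.949159
e^{−qT} = 0.969162
N(−d₁) = 0.137670,  N(−d₂) = 0.200881
price = K·e^{−rT}·N(−d₂) − S·e^{−qT}·N(−d₁) = 36.899909 − 32.259314 = 4.640595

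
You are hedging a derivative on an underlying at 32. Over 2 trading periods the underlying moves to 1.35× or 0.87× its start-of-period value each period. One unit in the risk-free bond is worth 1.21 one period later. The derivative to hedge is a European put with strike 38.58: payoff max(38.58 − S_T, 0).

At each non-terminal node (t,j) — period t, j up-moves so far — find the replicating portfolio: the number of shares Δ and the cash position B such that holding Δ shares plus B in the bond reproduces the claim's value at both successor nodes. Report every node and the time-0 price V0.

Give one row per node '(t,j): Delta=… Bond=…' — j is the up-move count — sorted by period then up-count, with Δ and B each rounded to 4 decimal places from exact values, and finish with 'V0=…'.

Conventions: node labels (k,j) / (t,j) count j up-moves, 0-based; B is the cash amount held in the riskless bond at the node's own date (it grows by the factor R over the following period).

(0,0): Delta=-0.2477 Bond=9.0409
(1,0): Delta=-1.0000 Bond=31.8843
(1,1): Delta=-0.0480 Bond=2.3151
V0=1.1154

Risk-neutral probability p* = (R−d)/(u−d) = (1.21−0.87)/(1.35−0.87) = 0.7083.
At maturity the claim pays: V(2,0)=14.3592, V(2,1)=0.9960, V(2,2)=0.0000
Node (1,0) S=27.8400: V=(p*·0.9960+(1−p*)·14.3592)/1.21=4.0443; Δ=(0.9960−14.3592)/(37.5840−24.2208)=-1.0000; B=V−Δ·S=31.8843
Node (1,1) S=43.2000: V=(p*·0.0000+(1−p*)·0.9960)/1.21=0.2401; Δ=(0.0000−0.9960)/(58.3200−37.5840)=-0.0480; B=V−Δ·S=2.3151
Node (0,0) S=32.0000: V=(p*·0.2401+(1−p*)·4.0443)/1.21=1.1154; Δ=(0.2401−4.0443)/(43.2000−27.8400)=-0.2477; B=V−Δ·S=9.0409
As a check, the time-0 holding Δ(0,0)·S0 + B(0,0) comes to 1.1154 — exactly V0.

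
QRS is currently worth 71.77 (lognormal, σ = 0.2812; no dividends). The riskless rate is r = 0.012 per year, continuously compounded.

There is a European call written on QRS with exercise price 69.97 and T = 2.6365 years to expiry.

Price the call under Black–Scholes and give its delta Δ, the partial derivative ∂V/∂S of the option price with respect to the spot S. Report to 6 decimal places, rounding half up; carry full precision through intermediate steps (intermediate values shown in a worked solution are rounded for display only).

price = 14.687250
Δ = 0.638037

σ√T = 0.2812·√2.6365 = 0.456593
d₁ = (ln(S/K) + (r+σ²/2)T) / (σ√T) = (ln(71.77/69.97) + (0.012+0.2812²/2)·2.6365) / 0.456593 = (0.025400 + 0.135877) / 0.456593 = 0.353217
d₂ = d₁ − σ√T = 0.353217 − 0.456593 = -0.103376
e^{−rT} = 0.968857
N(d₁) = 0.638037,  N(d₂) = 0.458832
Call price V = S·N(d₁) − K·e^{−rT}·N(d₂) = 45.791933 − 31.104682 = 14.687250
Δ = N(d₁) = 0.638037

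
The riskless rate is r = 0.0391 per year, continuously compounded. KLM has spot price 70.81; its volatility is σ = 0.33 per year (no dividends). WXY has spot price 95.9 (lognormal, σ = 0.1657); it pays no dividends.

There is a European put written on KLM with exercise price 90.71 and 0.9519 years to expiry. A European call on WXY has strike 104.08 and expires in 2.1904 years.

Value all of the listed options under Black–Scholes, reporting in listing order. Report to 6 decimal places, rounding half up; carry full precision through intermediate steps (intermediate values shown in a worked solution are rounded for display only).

price(KLM put K=90.71) = 20.469585
price(WXY call K=104.08) = 9.523749

[KLM put K=90.71]
σ√T = 0.33·√0.9519 = 0.321966
d₁ = (ln(S/K) + (r+σ²/2)T) / (σ√T) = (ln(70.81/90.71) + (0.0391+0.33²/2)·0.9519) / 0.321966 = (-0.247667 + 0.089050) / 0.321966 = -0.492652
d₂ = d₁ − σ√T = -0.492652 − 0.321966 = -0.814618
e^{−rT} = 0.963465
N(−d₁) = 0.688871,  N(−d₂) = 0.792354
price = K·e^{−rT}·N(−d₂) − S·N(−d₁) = 69.248529 − 48.778944 = 20.469585
[WXY call K=104.08]
σ√T = 0.1657·√2.1904 = 0.245236
d₁ = (ln(S/K) + (r+σ²/2)T) / (σ√T) = (ln(95.9/104.08) + (0.0391+0.1657²/2)·2.1904) / 0.245236 = (-0.081854 + 0.115715) / 0.245236 = 0.138076
d₂ = d₁ − σ√T = 0.138076 − 0.245236 = -0.107160
e^{−rT} = 0.917920
N(d₁) = 0.554910,  N(d₂) = 0.457331
price = S·N(d₁) − K·e^{−rT}·N(d₂) = 53.215841 − 43.692093 = 9.523749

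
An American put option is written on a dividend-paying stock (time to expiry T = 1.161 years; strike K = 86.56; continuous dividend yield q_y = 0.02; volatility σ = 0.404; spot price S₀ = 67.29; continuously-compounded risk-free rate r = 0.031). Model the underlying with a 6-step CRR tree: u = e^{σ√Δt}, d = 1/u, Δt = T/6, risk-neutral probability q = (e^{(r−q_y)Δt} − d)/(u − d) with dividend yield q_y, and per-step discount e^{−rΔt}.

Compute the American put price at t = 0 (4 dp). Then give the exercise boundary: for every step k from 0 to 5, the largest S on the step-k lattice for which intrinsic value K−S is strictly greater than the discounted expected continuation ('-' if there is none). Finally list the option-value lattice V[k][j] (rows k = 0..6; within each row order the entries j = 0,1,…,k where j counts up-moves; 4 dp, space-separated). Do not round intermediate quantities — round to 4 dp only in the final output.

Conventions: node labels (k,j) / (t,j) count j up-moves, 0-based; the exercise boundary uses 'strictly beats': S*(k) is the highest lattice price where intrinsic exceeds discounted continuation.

price = 24.2683
boundary = - - 47.1618 39.4830 47.1618 56.3340
tree:
24.2683
31.5056 16.1450
39.3982 22.7122 8.6971
47.0770 30.6771 13.7201 2.9530
53.5056 39.3982 20.9069 5.5182 0.0000
58.8874 47.0770 30.2260 10.3119 0.0000 0.0000
63.3930 53.5056 39.3982 19.2700 0.0000 0.0000 0.0000

Δt=0.19350, u=1.19448, d=0.83718, q=0.46165, disc=e^(-rΔt)=0.99402
k=6 terminal: V=max(K-S,0) → 63.3930 53.5056 39.3982 19.2700 0.0000 0.0000 0.0000
k=5: j=0 S=27.6726 intr=58.8874 cont=58.4767 V=58.8874[EX]; j=1 S=39.4830 intr=47.0770 cont=46.7119 V=47.0770[EX]; j=2 S=56.3340 intr=30.2260 cont=29.9260 V=30.2260[EX]; j=3 S=80.3768 intr=6.1832 cont=10.3119 V=10.3119[hold]; j=4 S=114.6809 intr=0.0000 cont=0.0000 V=0.0000[hold]; j=5 S=163.6258 intr=0.0000 cont=0.0000 V=0.0000[hold]  S*(5)=56.3340
k=4: j=0 S=33.0544 intr=53.5056 cont=53.1156 V=53.5056[EX]; j=1 S=47.1618 intr=39.3982 cont=39.0627 V=39.3982[EX]; j=2 S=67.2900 intr=19.2700 cont=20.9069 V=20.9069[hold]; j=3 S=96.0088 intr=0.0000 cont=5.5182 V=5.5182[hold]; j=4 S=136.9845 intr=0.0000 cont=0.0000 V=0.0000[hold]  S*(4)=47.1618
k=3: j=0 S=39.4830 intr=47.0770 cont=46.7119 V=47.0770[EX]; j=1 S=56.3340 intr=30.2260 cont=30.6771 V=30.6771[hold]; j=2 S=80.3768 intr=6.1832 cont=13.7201 V=13.7201[hold]; j=3 S=114.6809 intr=0.0000 cont=2.9530 V=2.9530[hold]  S*(3)=39.4830
k=2: j=0 S=47.1618 intr=39.3982 cont=39.2697 V=39.3982[EX]; j=1 S=67.2900 intr=19.2700 cont=22.7122 V=22.7122[hold]; j=2 S=96.0088 intr=0.0000 cont=8.6971 V=8.6971[hold]  S*(2)=47.1618
k=1: j=0 S=56.3340 intr=30.2260 cont=31.5056 V=31.5056[hold]; j=1 S=80.3768 intr=6.1832 cont=16.1450 V=16.1450[hold]  S*(1)=-
k=0: j=0 S=67.2900 intr=19.2700 cont=24.2683 V=24.2683[hold]  S*(0)=-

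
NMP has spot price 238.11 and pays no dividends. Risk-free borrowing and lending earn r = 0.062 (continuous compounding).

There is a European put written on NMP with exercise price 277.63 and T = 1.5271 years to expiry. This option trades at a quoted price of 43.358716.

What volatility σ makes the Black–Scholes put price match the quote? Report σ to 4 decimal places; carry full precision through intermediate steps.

sigma = 0.2967

At σ = 0.2967 the Black–Scholes value reproduces the quote:
σ√T = 0.2967·√1.5271 = 0.366650
d₁ = (ln(S/K) + (r+σ²/2)T) / (σ√T) = (ln(238.11/277.63) + (0.062+0.2967²/2)·1.5271) / 0.366650 = (-0.153557 + 0.161896) / 0.366650 = 0.022746
d₂ = d₁ − σ√T = 0.022746 − 0.366650 = -0.343904
e^{−rT} = 0.909664
N(−d₁) = 0.490927,  N(−d₂) = 0.634541
V = K·e^{−rT}·N(−d₂) − S·N(−d₁) = 160.253254 − 116.894538 = 43.358716 (equal to the quote); since ∂V/∂σ > 0 for all σ, the implied volatility is unique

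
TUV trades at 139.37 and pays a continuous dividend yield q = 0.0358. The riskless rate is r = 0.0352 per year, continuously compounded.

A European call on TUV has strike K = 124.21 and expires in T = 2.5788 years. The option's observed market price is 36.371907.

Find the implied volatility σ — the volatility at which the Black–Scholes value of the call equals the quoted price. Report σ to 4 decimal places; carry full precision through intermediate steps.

sigma = 0.3833

At σ = 0.3833 the Black–Scholes value reproduces the quote:
σ√T = 0.3833·√2.5788 = 0.615528
d₁ = (ln(S/K) + (r−q+σ²/2)T) / (σ√T) = (ln(139.37/124.21) + (0.0352−0.0358+0.3833²/2)·2.5788) / 0.615528 = (0.115159 + 0.187890) / 0.615528 = 0.492339
d₂ = d₁ − σ√T = 0.492339 − 0.615528 = -0.123188
e^{−rT} = 0.913224
e^{−qT} = 0.911812
N(d₁) = 0.688760,  N(d₂) = 0.450979
V = S·e^{−qT}·N(d₁) − K·e^{−rT}·N(d₂) = 87.527165 − 51.155258 = 36.371907 (the quoted price), and the Black–Scholes price is strictly increasing in σ, so σ is unique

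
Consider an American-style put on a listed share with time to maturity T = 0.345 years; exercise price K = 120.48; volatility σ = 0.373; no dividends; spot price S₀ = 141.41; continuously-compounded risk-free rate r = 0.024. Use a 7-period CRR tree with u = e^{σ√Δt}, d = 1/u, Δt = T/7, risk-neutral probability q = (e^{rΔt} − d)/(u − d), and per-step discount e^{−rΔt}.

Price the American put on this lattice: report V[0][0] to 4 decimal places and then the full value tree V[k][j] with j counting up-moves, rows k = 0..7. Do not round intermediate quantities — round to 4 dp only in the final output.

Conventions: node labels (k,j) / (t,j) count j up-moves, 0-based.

params: Δt=0.04929 u=1.08633 d=0.92053 q=0.48645 e^(-rΔt)=0.99882
t_7 payoffs: 41.2772 27.0113 10.1759 0.0000 0.0000 0.0000 0.0000 0.0000
k=6: node(6,0) S=86.0406 payoff=34.4394 vs cont=34.2970 → 34.4394 [stop]  node(6,1) S=101.5381 payoff=18.9419 vs cont=18.7995 → 18.9419 [stop]  node(6,2) S=119.8269 payoff=0.6531 vs cont=5.2197 → 5.2197 [wait]  node(6,3) S=141.4100 payoff=0.0000 vs cont=0.0000 → 0.0000 [wait]  node(6,4) S=166.8806 payoff=0.0000 vs cont=0.0000 → 0.0000 [wait]  node(6,5) S=196.9388 payoff=0.0000 vs cont=0.0000 → 0.0000 [wait]  node(6,6) S=232.4112 payoff=0.0000 vs cont=0.0000 → 0.0000 [wait]
k=5: node(5,0) S=93.4687 payoff=27.0113 vs cont=26.8689 → 27.0113 [stop]  node(5,1) S=110.3041 payoff=10.1759 vs cont=12.2523 → 12.2523 [wait]  node(5,2) S=130.1719 payoff=0.0000 vs cont=2.6774 → 2.6774 [wait]  node(5,3) S=153.6183 payoff=0.0000 vs cont=0.0000 → 0.0000 [wait]  node(5,4) S=181.2878 payoff=0.0000 vs cont=0.0000 → 0.0000 [wait]  node(5,5) S=213.9411 payoff=0.0000 vs cont=0.0000 → 0.0000 [wait]
k=4: node(4,0) S=101.5381 payoff=18.9419 vs cont=19.8084 → 19.8084 [wait]  node(4,1) S=119.8269 payoff=0.6531 vs cont=7.5856 → 7.5856 [wait]  node(4,2) S=141.4100 payoff=0.0000 vs cont=1.3734 → 1.3734 [wait]  node(4,3) S=166.8806 payoff=0.0000 vs cont=0.0000 → 0.0000 [wait]  node(4,4) S=196.9388 payoff=0.0000 vs cont=0.0000 → 0.0000 [wait]
k=3: node(3,0) S=110.3041 payoff=10.1759 vs cont=13.8462 → 13.8462 [wait]  node(3,1) S=130.1719 payoff=0.0000 vs cont=4.5583 → 4.5583 [wait]  node(3,2) S=153.6183 payoff=0.0000 vs cont=0.7045 → 0.7045 [wait]  node(3,3) S=181.2878 payoff=0.0000 vs cont=0.0000 → 0.0000 [wait]
k=2: node(2,0) S=119.8269 payoff=0.6531 vs cont=9.3171 → 9.3171 [wait]  node(2,1) S=141.4100 payoff=0.0000 vs cont=2.6804 → 2.6804 [wait]  node(2,2) S=166.8806 payoff=0.0000 vs cont=0.3613 → 0.3613 [wait]
k=1: node(1,0) S=130.1719 payoff=0.0000 vs cont=6.0815 → 6.0815 [wait]  node(1,1) S=153.6183 payoff=0.0000 vs cont=1.5505 → 1.5505 [wait]
k=0: node(0,0) S=141.4100 payoff=0.0000 vs cont=3.8728 → 3.8728 [wait]

price = 3.8728
tree:
3.8728
6.0815 1.5505
9.3171 2.6804 0.3613
13.8462 4.5583 0.7045 0.0000
19.8084 7.5856 1.3734 0.0000 0.0000
27.0113 12.2523 2.6774 0.0000 0.0000 0.0000
34.4394 18.9419 5.2197 0.0000 0.0000 0.0000 0.0000
41.2772 27.0113 10.1759 0.0000 0.0000 0.0000 0.0000 0.0000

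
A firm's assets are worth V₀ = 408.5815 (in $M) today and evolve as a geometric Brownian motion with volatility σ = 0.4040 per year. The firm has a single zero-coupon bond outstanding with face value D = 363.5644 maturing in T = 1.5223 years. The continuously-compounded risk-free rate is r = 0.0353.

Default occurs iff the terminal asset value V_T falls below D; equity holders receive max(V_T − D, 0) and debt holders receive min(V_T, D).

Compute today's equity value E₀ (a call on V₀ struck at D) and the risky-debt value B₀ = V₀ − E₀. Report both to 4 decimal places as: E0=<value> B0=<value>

With assets at 408.5815 and a single debt payment of 363.5644 at 1.5223 years:
d₁ = [ln(V₀/D) + (r + σ²/2)T] / (σ√T)
   = [ln(408.5815/363.5644) + (0.0353 + 0.5·0.4040²)·1.5223] / (0.4040·√1.5223)
   = [0.116735 + 0.177969] / 0.498461 = 0.591227
d₂ = d₁ − σ√T = 0.591227 − 0.498461 = 0.092766
N(d₁) = 0.722816,  N(d₂) = 0.536955,  e^(−rT) = 0.947681
E₀ = V₀·N(d₁) − D·e^(−rT)·N(d₂)
   = 408.5815·0.722816 − 363.5644·0.947681·0.536955 = 110.324980
B₀ = V₀ − E₀ = 408.5815 − 110.324980 = 298.256520

E0=110.3250 B0=298.2565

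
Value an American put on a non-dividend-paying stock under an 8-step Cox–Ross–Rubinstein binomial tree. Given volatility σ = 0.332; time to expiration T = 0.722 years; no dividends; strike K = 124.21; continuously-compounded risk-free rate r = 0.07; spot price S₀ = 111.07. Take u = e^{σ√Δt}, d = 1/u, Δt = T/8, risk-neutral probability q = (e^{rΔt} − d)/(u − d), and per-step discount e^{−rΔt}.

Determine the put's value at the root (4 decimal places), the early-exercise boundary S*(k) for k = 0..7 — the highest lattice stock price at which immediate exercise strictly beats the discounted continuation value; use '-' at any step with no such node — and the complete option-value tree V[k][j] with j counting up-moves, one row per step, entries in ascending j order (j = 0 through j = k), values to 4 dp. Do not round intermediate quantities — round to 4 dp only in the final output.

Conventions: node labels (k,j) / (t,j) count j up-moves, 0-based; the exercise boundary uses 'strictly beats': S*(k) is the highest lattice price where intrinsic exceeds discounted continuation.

Δt=0.09025  u=1.10488  d=0.90507  q=0.50680  discount=0.99370
step 8 (expiry): payoffs max(K−S,0) = 74.1984 63.1577 49.6796 33.2260 13.1400 0.0000 0.0000 0.0000 0.0000
step 7: (k=7,j=0): S=55.2569, K−S=68.9531, hold=68.1709 ⇒ V=68.9531 exercise | (k=7,j=1): S=67.4556, K−S=56.7544, hold=55.9722 ⇒ V=56.7544 exercise | (k=7,j=2): S=82.3473, K−S=41.8627, hold=41.0805 ⇒ V=41.8627 exercise | (k=7,j=3): S=100.5266, K−S=23.6834, hold=22.9012 ⇒ V=23.6834 exercise | (k=7,j=4): S=122.7192, K−S=1.4908, hold=6.4398 ⇒ V=6.4398 continue | (k=7,j=5): S=149.8111, K−S=0.0000, hold=0.0000 ⇒ V=0.0000 continue | (k=7,j=6): S=182.8840, K−S=0.0000, hold=0.0000 ⇒ V=0.0000 continue | (k=7,j=7): S=223.2581, K−S=0.0000, hold=0.0000 ⇒ V=0.0000 continue  boundary S*=100.5266
step 6: (k=6,j=0): S=61.0523, K−S=63.1577, hold=62.3755 ⇒ V=63.1577 exercise | (k=6,j=1): S=74.5304, K−S=49.6796, hold=48.8973 ⇒ V=49.6796 exercise | (k=6,j=2): S=90.9840, K−S=33.2260, hold=32.4437 ⇒ V=33.2260 exercise | (k=6,j=3): S=111.0700, K−S=13.1400, hold=14.8501 ⇒ V=14.8501 continue | (k=6,j=4): S=135.5902, K−S=0.0000, hold=3.1561 ⇒ V=3.1561 continue | (k=6,j=5): S=165.5236, K−S=0.0000, hold=0.0000 ⇒ V=0.0000 continue | (k=6,j=6): S=202.0651, K−S=0.0000, hold=0.0000 ⇒ V=0.0000 continue  boundary S*=90.9840
step 5: (k=5,j=0): S=67.4556, K−S=56.7544, hold=55.9722 ⇒ V=56.7544 exercise | (k=5,j=1): S=82.3473, K−S=41.8627, hold=41.0805 ⇒ V=41.8627 exercise | (k=5,j=2): S=100.5266, K−S=23.6834, hold=23.7624 ⇒ V=23.7624 continue | (k=5,j=3): S=122.7192, K−S=1.4908, hold=8.8673 ⇒ V=8.8673 continue | (k=5,j=4): S=149.8111, K−S=0.0000, hold=1.5468 ⇒ V=1.5468 continue | (k=5,j=5): S=182.8840, K−S=0.0000, hold=0.0000 ⇒ V=0.0000 continue  boundary S*=82.3473
step 4: (k=4,j=0): S=74.5304, K−S=49.6796, hold=48.8973 ⇒ V=49.6796 exercise | (k=4,j=1): S=90.9840, K−S=33.2260, hold=32.4835 ⇒ V=33.2260 exercise | (k=4,j=2): S=111.0700, K−S=13.1400, hold=16.1114 ⇒ V=16.1114 continue | (k=4,j=3): S=135.5902, K−S=0.0000, hold=5.1248 ⇒ V=5.1248 continue | (k=4,j=4): S=165.5236, K−S=0.0000, hold=0.7581 ⇒ V=0.7581 continue  boundary S*=90.9840
step 3: (k=3,j=0): S=82.3473, K−S=41.8627, hold=41.0805 ⇒ V=41.8627 exercise | (k=3,j=1): S=100.5266, K−S=23.6834, hold=24.3976 ⇒ V=24.3976 continue | (k=3,j=2): S=122.7192, K−S=1.4908, hold=10.4769 ⇒ V=10.4769 continue | (k=3,j=3): S=149.8111, K−S=0.0000, hold=2.8934 ⇒ V=2.8934 continue  boundary S*=82.3473
step 2: (k=2,j=0): S=90.9840, K−S=33.2260, hold=32.8034 ⇒ V=33.2260 exercise | (k=2,j=1): S=111.0700, K−S=13.1400, hold=17.2334 ⇒ V=17.2334 continue | (k=2,j=2): S=135.5902, K−S=0.0000, hold=6.5918 ⇒ V=6.5918 continue  boundary S*=90.9840
step 1: (k=1,j=0): S=100.5266, K−S=23.6834, hold=24.9626 ⇒ V=24.9626 continue | (k=1,j=1): S=122.7192, K−S=1.4908, hold=11.7656 ⇒ V=11.7656 continue  boundary S*=-
step 0: (k=0,j=0): S=111.0700, K−S=13.1400, hold=18.1592 ⇒ V=18.1592 continue  boundary S*=-

price = 18.1592
boundary = - - 90.9840 82.3473 90.9840 82.3473 90.9840 100.5266
tree:
18.1592
24.9626 11.7656
33.2260 17.2334 6.5918
41.8627 24.3976 10.4769 2.8934
49.6796 33.2260 16.1114 5.1248 0.7581
56.7544 41.8627 23.7624 8.8673 1.5468 0.0000
63.1577 49.6796 33.2260 14.8501 3.1561 0.0000 0.0000
68.9531 56.7544 41.8627 23.6834 6.4398 0.0000 0.0000 0.0000
74.1984 63.1577 49.6796 33.2260 13.1400 0.0000 0.0000 0.0000 0.0000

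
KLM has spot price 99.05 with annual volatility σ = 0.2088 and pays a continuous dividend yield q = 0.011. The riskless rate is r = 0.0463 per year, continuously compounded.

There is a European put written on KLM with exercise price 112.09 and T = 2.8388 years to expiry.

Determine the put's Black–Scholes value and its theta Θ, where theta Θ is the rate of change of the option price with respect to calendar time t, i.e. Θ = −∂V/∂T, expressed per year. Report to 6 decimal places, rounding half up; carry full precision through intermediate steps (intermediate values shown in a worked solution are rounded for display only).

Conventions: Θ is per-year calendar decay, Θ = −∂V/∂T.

price = 14.733806
Θ = -0.129781

σ√T = 0.2088·√2.8388 = 0.351802
d₁ = (ln(S/K) + (r−q+σ²/2)T) / (σ√T) = (ln(99.05/112.09) + (0.0463−0.011+0.2088²/2)·2.8388) / 0.351802 = (-0.123677 + 0.162092) / 0.351802 = 0.109194
d₂ = d₁ − σ√T = 0.109194 − 0.351802 = -0.242608
e^{−rT} = 0.876835
e^{−qT} = 0.969256
N(−d₁) = 0.456524,  N(−d₂) = 0.595845
Put price V = K·e^{−rT}·N(−d₂) − S·e^{−qT}·N(−d₁) = 58.562336 − 43.828530 = 14.733806
φ(d₁) = (1/√(2π))·e^{−d₁²/2} = 0.396571
Θ = −S·e^{−qT}·φ(d₁)·σ/(2√T) − q·S·e^{−qT}·N(−d₁) + r·K·e^{−rT}·N(−d₂) = −2.359103 − 0.482114 + 2.711436 = -0.129781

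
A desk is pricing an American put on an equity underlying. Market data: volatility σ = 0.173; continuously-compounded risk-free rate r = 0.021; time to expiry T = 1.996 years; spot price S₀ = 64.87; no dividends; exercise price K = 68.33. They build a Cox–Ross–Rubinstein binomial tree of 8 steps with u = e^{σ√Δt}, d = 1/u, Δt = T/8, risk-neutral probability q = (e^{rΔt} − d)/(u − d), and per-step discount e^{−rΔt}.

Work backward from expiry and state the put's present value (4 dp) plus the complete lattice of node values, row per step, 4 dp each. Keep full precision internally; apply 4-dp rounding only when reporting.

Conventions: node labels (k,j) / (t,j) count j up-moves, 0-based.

params: Δt=0.24950 u=1.09026 d=0.91721 q=0.50877 e^(-rΔt)=0.99477
t_8 payoffs: 35.8353 29.7048 22.4178 13.7560 3.4600 0.0000 0.0000 0.0000 0.0000
k=7: node(7,0) S=35.4276 payoff=32.9024 vs cont=32.5453 → 32.9024 [stop]  node(7,1) S=42.1114 payoff=26.2186 vs cont=25.8615 → 26.2186 [stop]  node(7,2) S=50.0561 payoff=18.2739 vs cont=17.9168 → 18.2739 [stop]  node(7,3) S=59.4997 payoff=8.8303 vs cont=8.4732 → 8.8303 [stop]  node(7,4) S=70.7250 payoff=0.0000 vs cont=1.6908 → 1.6908 [wait]  node(7,5) S=84.0680 payoff=0.0000 vs cont=0.0000 → 0.0000 [wait]  node(7,6) S=99.9283 payoff=0.0000 vs cont=0.0000 → 0.0000 [wait]  node(7,7) S=118.7808 payoff=0.0000 vs cont=0.0000 → 0.0000 [wait]
k=6: node(6,0) S=38.6252 payoff=29.7048 vs cont=29.3477 → 29.7048 [stop]  node(6,1) S=45.9122 payoff=22.4178 vs cont=22.0607 → 22.4178 [stop]  node(6,2) S=54.5740 payoff=13.7560 vs cont=13.3989 → 13.7560 [stop]  node(6,3) S=64.8700 payoff=3.4600 vs cont=5.1708 → 5.1708 [wait]  node(6,4) S=77.1084 payoff=0.0000 vs cont=0.8262 → 0.8262 [wait]  node(6,5) S=91.6557 payoff=0.0000 vs cont=0.0000 → 0.0000 [wait]  node(6,6) S=108.9475 payoff=0.0000 vs cont=0.0000 → 0.0000 [wait]
k=5: node(5,0) S=42.1114 payoff=26.2186 vs cont=25.8615 → 26.2186 [stop]  node(5,1) S=50.0561 payoff=18.2739 vs cont=17.9168 → 18.2739 [stop]  node(5,2) S=59.4997 payoff=8.8303 vs cont=9.3390 → 9.3390 [wait]  node(5,3) S=70.7250 payoff=0.0000 vs cont=2.9449 → 2.9449 [wait]  node(5,4) S=84.0680 payoff=0.0000 vs cont=0.4037 → 0.4037 [wait]  node(5,5) S=99.9283 payoff=0.0000 vs cont=0.0000 → 0.0000 [wait]
k=4: node(4,0) S=45.9122 payoff=22.4178 vs cont=22.0607 → 22.4178 [stop]  node(4,1) S=54.5740 payoff=13.7560 vs cont=13.6564 → 13.7560 [stop]  node(4,2) S=64.8700 payoff=3.4600 vs cont=6.0541 → 6.0541 [wait]  node(4,3) S=77.1084 payoff=0.0000 vs cont=1.6434 → 1.6434 [wait]  node(4,4) S=91.6557 payoff=0.0000 vs cont=0.1973 → 0.1973 [wait]
k=3: node(3,0) S=50.0561 payoff=18.2739 vs cont=17.9168 → 18.2739 [stop]  node(3,1) S=59.4997 payoff=8.8303 vs cont=9.7861 → 9.7861 [wait]  node(3,2) S=70.7250 payoff=0.0000 vs cont=3.7902 → 3.7902 [wait]  node(3,3) S=84.0680 payoff=0.0000 vs cont=0.9029 → 0.9029 [wait]
k=2: node(2,0) S=54.5740 payoff=13.7560 vs cont=13.8826 → 13.8826 [wait]  node(2,1) S=64.8700 payoff=3.4600 vs cont=6.7004 → 6.7004 [wait]  node(2,2) S=77.1084 payoff=0.0000 vs cont=2.3091 → 2.3091 [wait]
k=1: node(1,0) S=59.4997 payoff=8.8303 vs cont=10.1751 → 10.1751 [wait]  node(1,1) S=70.7250 payoff=0.0000 vs cont=4.4429 → 4.4429 [wait]
k=0: node(0,0) S=64.8700 payoff=3.4600 vs cont=7.2208 → 7.2208 [wait]

price = 7.2208
tree:
7.2208
10.1751 4.4429
13.8826 6.7004 2.3091
18.2739 9.7861 3.7902 0.9029
22.4178 13.7560 6.0541 1.6434 0.1973
26.2186 18.2739 9.3390 2.9449 0.4037 0.0000
29.7048 22.4178 13.7560 5.1708 0.8262 0.0000 0.0000
32.9024 26.2186 18.2739 8.8303 1.6908 0.0000 0.0000 0.0000
35.8353 29.7048 22.4178 13.7560 3.4600 0.0000 0.0000 0.0000 0.0000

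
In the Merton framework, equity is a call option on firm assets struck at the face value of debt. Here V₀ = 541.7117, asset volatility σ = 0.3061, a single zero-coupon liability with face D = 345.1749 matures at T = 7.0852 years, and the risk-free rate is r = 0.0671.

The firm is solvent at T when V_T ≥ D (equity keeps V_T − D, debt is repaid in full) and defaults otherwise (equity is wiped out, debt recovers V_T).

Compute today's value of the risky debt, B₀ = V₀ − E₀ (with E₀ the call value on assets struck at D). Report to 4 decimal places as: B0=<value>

B0=197.7931

With assets at 541.7117 and a single debt payment of 345.1749 at 7.0852 years:
d₁ = [ln(V₀/D) + (r + σ²/2)T] / (σ√T)
   = [ln(541.7117/345.1749) + (0.0671 + 0.5·0.3061²)·7.0852] / (0.3061·√7.0852)
   = [0.450683 + 0.807349] / 0.814778 = 1.544017
d₂ = d₁ − σ√T = 1.544017 − 0.814778 = 0.729239
N(d₁) = 0.938708,  N(d₂) = 0.767072,  e^(−rT) = 0.621626
E₀ = V₀·N(d₁) − D·e^(−rT)·N(d₂)
   = 541.7117·0.938708 − 345.1749·0.621626·0.767072 = 343.918645
B₀ = V₀ − E₀ = 541.7117 − 343.918645 = 197.793055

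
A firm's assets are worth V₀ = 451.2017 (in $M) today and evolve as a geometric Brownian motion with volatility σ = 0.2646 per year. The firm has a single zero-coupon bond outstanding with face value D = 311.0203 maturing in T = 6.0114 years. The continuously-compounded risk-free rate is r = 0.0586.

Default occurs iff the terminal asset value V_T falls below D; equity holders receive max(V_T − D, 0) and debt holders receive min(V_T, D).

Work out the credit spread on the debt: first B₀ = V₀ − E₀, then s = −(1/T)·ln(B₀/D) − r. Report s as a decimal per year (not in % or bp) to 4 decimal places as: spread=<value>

Apply the equity-as-call identities (strike 311.0203, horizon 6.0114 years):
d₁ = [ln(V₀/D) + (r + σ²/2)T] / (σ√T)
   = [ln(451.2017/311.0203) + (0.0586 + 0.5·0.2646²)·6.0114] / (0.2646·√6.0114)
   = [0.372056 + 0.562707] / 0.648750 = 1.440867
d₂ = d₁ − σ√T = 1.440867 − 0.648750 = 0.792116
N(d₁) = 0.925189,  N(d₂) = 0.785854,  e^(−rT) = 0.703092
E₀ = V₀·N(d₁) − D·e^(−rT)·N(d₂)
   = 451.2017·0.925189 − 311.0203·0.703092·0.785854 = 245.599637
B₀ = V₀ − E₀ = 451.2017 − 245.599637 = 205.602063
spread = −(1/T)·ln(B₀/D) − r = −(1/6.0114)·ln(205.602063/311.0203) − 0.0586 = 0.01025511

spread=0.0103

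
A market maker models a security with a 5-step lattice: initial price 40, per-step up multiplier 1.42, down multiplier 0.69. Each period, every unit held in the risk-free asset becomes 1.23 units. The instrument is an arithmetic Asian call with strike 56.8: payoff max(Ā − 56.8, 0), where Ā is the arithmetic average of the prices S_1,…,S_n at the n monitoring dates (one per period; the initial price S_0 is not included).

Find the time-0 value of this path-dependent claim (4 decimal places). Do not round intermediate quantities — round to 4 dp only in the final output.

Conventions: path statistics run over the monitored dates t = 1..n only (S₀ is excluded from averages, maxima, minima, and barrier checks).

price = 9.2483

Risk-neutral up-probability p* = (R−d)/(u−d) = (1.23−0.69)/(1.42−0.69) = 0.7397; the claim prices as the p*-weighted sum of path payoffs discounted by R^5.
Enumerate all 2^5 = 32 price paths (U = up ×1.42, D = down ×0.69); each path with k up-moves has probability p*^k·(1−p*)^(5−k).
DDDDD: Ā=15.0215, payoff=0.0000, prob=0.001194
UDDDD: Ā=30.9137, payoff=0.0000, prob=0.003395
DUDDD: Ā=25.0737, payoff=0.0000, prob=0.003395
UUDDD: Ā=51.6010, payoff=0.0000, prob=0.009648
DDUDD: Ā=21.0441, payoff=0.0000, prob=0.003395
UDUDD: Ā=43.3082, payoff=0.0000, prob=0.009648
DUUDD: Ā=37.4682, payoff=0.0000, prob=0.009648
UUUDD: Ā=77.1085, payoff=20.3085, prob=0.027420
DDDUD: Ā=18.2637, payoff=0.0000, prob=0.003395
UDDUD: Ā=37.5862, payoff=0.0000, prob=0.009648
DUDUD: Ā=31.7462, payoff=0.0000, prob=0.009648
UUDUD: Ā=65.3328, payoff=8.5328, prob=0.027420
DDUUD: Ā=27.7166, payoff=0.0000, prob=0.009648
UDUUD: Ā=57.0400, payoff=0.2400, prob=0.027420
DUUUD: Ā=51.2000, payoff=0.0000, prob=0.027420
UUUUD: Ā=105.3681, payoff=48.5681, prob=0.077932
DDDDU: Ā=16.3452, payoff=0.0000, prob=0.003395
UDDDU: Ā=33.6380, payoff=0.0000, prob=0.009648
DUDDU: Ā=27.7980, payoff=0.0000, prob=0.009648
UUDDU: Ā=57.2075, payoff=0.4075, prob=0.027420
DDUDU: Ā=23.7684, payoff=0.0000, prob=0.009648
UDUDU: Ā=48.9147, payoff=0.0000, prob=0.027420
DUUDU: Ā=43.0747, payoff=0.0000, prob=0.027420
UUUDU: Ā=88.6465, payoff=31.8465, prob=0.077932
DDDUU: Ā=20.9880, payoff=0.0000, prob=0.009648
UDDUU: Ā=43.1927, payoff=0.0000, prob=0.027420
DUDUU: Ā=37.3527, payoff=0.0000, prob=0.027420
UUDUU: Ā=76.8707, payoff=20.0707, prob=0.077932
DDUUU: Ā=33.3231, payoff=0.0000, prob=0.027420
UDUUU: Ā=68.5779, payoff=11.7779, prob=0.077932
DUUUU: Ā=62.7379, payoff=5.9379, prob=0.077932
UUUUU: Ā=129.1127, payoff=72.3127, prob=0.221490
Price = Σ prob·payoff / R^5 = 26.036757 / 2.815306 = 9.2483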